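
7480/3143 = 7480/3143 = 2.38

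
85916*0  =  0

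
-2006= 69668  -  71674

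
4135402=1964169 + 2171233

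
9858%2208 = 1026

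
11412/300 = 38+1/25=38.04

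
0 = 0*( - 947 )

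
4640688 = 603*7696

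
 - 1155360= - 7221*160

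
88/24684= 2/561  =  0.00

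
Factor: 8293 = 8293^1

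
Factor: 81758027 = 13^1*6289079^1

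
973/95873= 973/95873 = 0.01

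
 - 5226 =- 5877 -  - 651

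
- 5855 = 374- 6229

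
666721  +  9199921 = 9866642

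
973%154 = 49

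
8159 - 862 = 7297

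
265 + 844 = 1109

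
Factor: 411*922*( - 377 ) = - 2^1*3^1  *  13^1*29^1*137^1*461^1 = -142861134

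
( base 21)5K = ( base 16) 7d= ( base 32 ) 3T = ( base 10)125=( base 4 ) 1331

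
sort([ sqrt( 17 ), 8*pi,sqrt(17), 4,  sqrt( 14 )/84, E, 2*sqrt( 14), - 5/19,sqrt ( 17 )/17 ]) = [ - 5/19, sqrt( 14 ) /84,  sqrt( 17)/17, E, 4, sqrt( 17), sqrt( 17 ), 2*sqrt( 14), 8 * pi ] 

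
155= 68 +87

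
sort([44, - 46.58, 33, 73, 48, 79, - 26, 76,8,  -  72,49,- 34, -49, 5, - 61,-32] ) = [ - 72, - 61, -49, - 46.58, - 34, - 32, - 26,5, 8, 33,44,48 , 49, 73, 76, 79]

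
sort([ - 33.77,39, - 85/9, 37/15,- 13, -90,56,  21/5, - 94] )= [ - 94, - 90,-33.77, - 13,- 85/9, 37/15,21/5,39, 56]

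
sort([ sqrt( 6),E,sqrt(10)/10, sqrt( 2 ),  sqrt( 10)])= [ sqrt( 10) /10,sqrt(2) , sqrt( 6 ), E,sqrt(10 ) ] 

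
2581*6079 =15689899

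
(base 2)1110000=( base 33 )3d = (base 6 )304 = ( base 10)112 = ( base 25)4C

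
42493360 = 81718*520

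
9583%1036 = 259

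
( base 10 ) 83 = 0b1010011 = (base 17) 4F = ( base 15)58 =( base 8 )123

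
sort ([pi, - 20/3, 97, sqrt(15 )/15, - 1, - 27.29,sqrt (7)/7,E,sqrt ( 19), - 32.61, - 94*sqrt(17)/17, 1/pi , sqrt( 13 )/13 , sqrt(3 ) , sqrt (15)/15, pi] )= [ - 32.61,-27.29,-94*sqrt( 17)/17,-20/3,-1,sqrt(15 )/15, sqrt(15)/15, sqrt( 13 ) /13, 1/pi, sqrt(7)/7,  sqrt( 3),  E, pi,  pi, sqrt( 19), 97]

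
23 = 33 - 10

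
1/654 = 1/654 = 0.00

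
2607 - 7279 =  - 4672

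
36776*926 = 34054576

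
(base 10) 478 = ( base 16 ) 1DE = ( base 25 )j3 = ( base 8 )736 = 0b111011110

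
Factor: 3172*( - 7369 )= - 23374468 = - 2^2*13^1*61^1*7369^1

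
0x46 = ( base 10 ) 70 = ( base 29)2C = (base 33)24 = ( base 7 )130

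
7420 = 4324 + 3096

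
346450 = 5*69290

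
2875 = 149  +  2726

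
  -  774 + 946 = 172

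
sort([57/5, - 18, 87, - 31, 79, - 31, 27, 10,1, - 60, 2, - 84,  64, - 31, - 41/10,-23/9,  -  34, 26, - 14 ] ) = [ - 84, - 60, - 34, - 31, - 31,  -  31, - 18, - 14, - 41/10, -23/9, 1, 2,  10, 57/5,26,27, 64, 79,87] 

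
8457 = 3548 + 4909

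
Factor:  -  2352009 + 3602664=1250655 = 3^1*5^1 * 7^1*43^1*277^1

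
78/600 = 13/100 = 0.13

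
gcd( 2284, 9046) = 2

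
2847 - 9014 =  - 6167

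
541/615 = 541/615= 0.88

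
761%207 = 140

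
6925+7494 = 14419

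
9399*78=733122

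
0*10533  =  0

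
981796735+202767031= 1184563766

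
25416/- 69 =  - 8472/23 = - 368.35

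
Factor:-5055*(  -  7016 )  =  35465880= 2^3 * 3^1*5^1*337^1*877^1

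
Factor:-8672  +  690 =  - 7982 = - 2^1*13^1*307^1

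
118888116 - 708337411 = -589449295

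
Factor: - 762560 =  - 2^6*5^1 * 2383^1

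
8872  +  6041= 14913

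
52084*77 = 4010468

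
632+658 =1290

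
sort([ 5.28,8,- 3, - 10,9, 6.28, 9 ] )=[ - 10, - 3,5.28,6.28,8,9,9 ] 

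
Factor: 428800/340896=200/159=2^3*3^ ( - 1 )*5^2 * 53^( - 1 ) 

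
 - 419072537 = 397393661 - 816466198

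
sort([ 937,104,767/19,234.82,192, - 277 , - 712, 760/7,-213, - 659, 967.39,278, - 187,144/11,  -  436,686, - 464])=[ - 712, - 659,-464,  -  436, - 277, - 213,-187, 144/11, 767/19 , 104, 760/7,  192,234.82, 278,686,937, 967.39]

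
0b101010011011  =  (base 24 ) 4H3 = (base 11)2049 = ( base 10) 2715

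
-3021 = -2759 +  - 262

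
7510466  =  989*7594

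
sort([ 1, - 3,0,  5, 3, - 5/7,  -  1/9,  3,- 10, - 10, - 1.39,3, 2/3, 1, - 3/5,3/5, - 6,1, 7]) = [- 10, - 10, - 6,- 3, - 1.39, - 5/7, - 3/5, - 1/9, 0, 3/5,2/3, 1, 1, 1,  3 , 3,3,5,7 ]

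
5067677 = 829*6113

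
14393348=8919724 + 5473624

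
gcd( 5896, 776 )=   8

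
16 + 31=47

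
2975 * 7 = 20825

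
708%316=76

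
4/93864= 1/23466=0.00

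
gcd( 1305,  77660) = 5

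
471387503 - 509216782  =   - 37829279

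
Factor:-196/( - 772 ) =7^2*193^( - 1) = 49/193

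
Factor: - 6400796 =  - 2^2 * 19^1*84221^1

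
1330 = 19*70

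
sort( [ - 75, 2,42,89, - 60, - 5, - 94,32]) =[ - 94,-75, - 60,-5, 2, 32,42, 89 ]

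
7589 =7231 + 358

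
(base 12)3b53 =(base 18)1319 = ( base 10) 6831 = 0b1101010101111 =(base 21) fa6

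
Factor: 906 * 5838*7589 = 2^2*3^2*7^1 * 139^1 * 151^1*7589^1 = 40139951292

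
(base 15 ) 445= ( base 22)1LJ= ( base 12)685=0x3c5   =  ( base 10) 965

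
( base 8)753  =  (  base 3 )200012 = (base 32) fb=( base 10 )491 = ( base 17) 1BF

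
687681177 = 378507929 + 309173248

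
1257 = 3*419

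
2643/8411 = 2643/8411 = 0.31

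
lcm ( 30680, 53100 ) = 1380600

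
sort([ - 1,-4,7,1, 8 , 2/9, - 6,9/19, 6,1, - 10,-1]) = [ - 10,-6,- 4 ,-1, - 1 , 2/9, 9/19, 1, 1, 6, 7, 8]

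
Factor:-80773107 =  - 3^1*89^1*353^1*857^1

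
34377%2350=1477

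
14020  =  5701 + 8319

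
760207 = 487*1561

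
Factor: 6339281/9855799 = 13^1*23^(- 2) * 31^( - 1)*601^( - 1) * 487637^1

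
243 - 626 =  - 383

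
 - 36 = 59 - 95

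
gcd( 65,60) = 5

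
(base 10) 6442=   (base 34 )5jg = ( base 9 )8747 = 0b1100100101010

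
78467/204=384 + 131/204 = 384.64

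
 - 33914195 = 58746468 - 92660663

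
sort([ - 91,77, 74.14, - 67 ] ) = [ - 91, - 67,74.14,77]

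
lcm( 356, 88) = 7832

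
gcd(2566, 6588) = 2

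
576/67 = 8 + 40/67 = 8.60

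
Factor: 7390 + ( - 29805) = -22415  =  - 5^1 * 4483^1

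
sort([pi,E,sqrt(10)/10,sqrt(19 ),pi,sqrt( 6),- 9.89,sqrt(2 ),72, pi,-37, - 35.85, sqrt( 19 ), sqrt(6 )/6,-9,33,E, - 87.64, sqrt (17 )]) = [-87.64, - 37,-35.85,  -  9.89, - 9,sqrt( 10 )/10, sqrt(6)/6, sqrt(2),sqrt(6 ), E, E, pi, pi,pi,sqrt(17),sqrt(19), sqrt(19 ),33, 72] 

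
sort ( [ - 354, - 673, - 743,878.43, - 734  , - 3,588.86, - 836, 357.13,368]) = [-836, - 743, - 734, - 673, - 354,-3,357.13,368,  588.86,878.43]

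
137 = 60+77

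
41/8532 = 41/8532 = 0.00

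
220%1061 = 220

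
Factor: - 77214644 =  -2^2*13^1*41^1*36217^1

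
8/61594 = 4/30797= 0.00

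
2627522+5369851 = 7997373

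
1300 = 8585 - 7285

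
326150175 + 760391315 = 1086541490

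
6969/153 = 2323/51 = 45.55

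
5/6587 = 5/6587 = 0.00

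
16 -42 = - 26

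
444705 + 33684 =478389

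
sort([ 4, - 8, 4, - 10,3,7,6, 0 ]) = [-10, - 8, 0,3,4, 4, 6, 7]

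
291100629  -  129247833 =161852796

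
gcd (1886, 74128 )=82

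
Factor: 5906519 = 67^1 * 199^1*443^1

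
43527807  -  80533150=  - 37005343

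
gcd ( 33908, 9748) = 4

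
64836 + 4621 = 69457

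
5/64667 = 5/64667 = 0.00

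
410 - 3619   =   - 3209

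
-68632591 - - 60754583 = -7878008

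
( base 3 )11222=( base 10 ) 134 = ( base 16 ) 86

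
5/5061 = 5/5061 = 0.00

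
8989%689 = 32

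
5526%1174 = 830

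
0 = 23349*0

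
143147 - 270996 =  - 127849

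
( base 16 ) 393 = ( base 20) 25f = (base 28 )14j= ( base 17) 32e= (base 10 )915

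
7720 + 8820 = 16540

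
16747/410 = 40 +347/410   =  40.85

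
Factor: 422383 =13^1 *32491^1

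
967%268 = 163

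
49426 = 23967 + 25459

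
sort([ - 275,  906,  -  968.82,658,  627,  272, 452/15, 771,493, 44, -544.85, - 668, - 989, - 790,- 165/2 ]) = [ - 989, - 968.82, - 790, - 668,-544.85, - 275, - 165/2, 452/15,44,272, 493,  627, 658,771,906]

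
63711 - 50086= 13625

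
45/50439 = 15/16813=0.00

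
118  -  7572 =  - 7454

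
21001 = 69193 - 48192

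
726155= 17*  42715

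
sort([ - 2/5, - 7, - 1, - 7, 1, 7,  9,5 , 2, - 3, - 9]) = [ - 9,-7, - 7 , - 3, - 1, - 2/5,1, 2,5,  7, 9]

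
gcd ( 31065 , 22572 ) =57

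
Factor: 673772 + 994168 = 1667940 = 2^2*3^1*5^1 * 27799^1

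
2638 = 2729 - 91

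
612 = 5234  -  4622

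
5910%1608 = 1086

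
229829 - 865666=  - 635837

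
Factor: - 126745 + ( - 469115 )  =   - 595860 = - 2^2 * 3^1*5^1 * 9931^1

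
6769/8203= 6769/8203 =0.83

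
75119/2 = 37559 + 1/2  =  37559.50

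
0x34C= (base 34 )os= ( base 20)224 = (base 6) 3524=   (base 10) 844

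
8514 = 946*9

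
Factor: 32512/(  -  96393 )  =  -2^8*3^( -1)*11^( - 1 )*23^ ( - 1) =-  256/759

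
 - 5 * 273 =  - 1365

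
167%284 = 167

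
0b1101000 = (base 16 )68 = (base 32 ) 38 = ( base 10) 104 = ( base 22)4G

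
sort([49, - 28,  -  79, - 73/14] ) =[  -  79, - 28, - 73/14,  49]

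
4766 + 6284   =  11050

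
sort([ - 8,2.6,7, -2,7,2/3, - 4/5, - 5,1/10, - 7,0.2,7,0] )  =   [ - 8 , - 7, - 5, - 2,-4/5, 0,1/10, 0.2,2/3,2.6, 7, 7,7]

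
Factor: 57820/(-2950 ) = -98/5 = -2^1*5^( - 1)*7^2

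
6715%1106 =79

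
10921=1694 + 9227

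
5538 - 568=4970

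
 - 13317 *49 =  - 652533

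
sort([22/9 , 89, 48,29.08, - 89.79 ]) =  [ - 89.79, 22/9,29.08,48,89 ]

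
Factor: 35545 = 5^1*7109^1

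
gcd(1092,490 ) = 14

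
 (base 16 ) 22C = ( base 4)20230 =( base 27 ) KG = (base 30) ig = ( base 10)556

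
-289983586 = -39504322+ - 250479264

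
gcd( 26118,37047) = 3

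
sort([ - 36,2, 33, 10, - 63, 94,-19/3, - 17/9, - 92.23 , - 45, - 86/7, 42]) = [  -  92.23, - 63,-45, - 36,-86/7,  -  19/3, - 17/9,2, 10, 33,42,94]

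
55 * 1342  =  73810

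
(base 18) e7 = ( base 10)259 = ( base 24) AJ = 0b100000011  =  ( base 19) dc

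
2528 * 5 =12640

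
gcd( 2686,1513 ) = 17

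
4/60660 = 1/15165= 0.00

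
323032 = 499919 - 176887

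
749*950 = 711550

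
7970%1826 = 666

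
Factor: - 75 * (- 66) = 2^1*3^2*5^2*11^1 = 4950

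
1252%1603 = 1252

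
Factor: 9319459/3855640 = 2^( - 3)*5^( - 1 )*41^( - 1 )*433^1*2351^(-1) * 21523^1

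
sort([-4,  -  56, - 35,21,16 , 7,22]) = [ - 56, - 35, - 4,7, 16,21, 22 ] 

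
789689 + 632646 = 1422335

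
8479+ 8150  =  16629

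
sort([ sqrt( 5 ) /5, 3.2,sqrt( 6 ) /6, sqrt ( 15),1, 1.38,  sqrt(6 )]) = [sqrt(6 )/6, sqrt(5)/5, 1,1.38,sqrt(6 ), 3.2, sqrt(15 )] 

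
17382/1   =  17382=17382.00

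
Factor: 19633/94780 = 29/140 = 2^( - 2 )*5^ (-1)*7^ (  -  1)*29^1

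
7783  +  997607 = 1005390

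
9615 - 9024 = 591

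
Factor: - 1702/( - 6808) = 1/4 = 2^(- 2 )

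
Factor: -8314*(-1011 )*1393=11708797422 = 2^1*3^1*7^1*199^1 * 337^1 * 4157^1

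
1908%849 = 210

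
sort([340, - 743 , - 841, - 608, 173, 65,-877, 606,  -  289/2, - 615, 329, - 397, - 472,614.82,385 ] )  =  [-877,-841, - 743, - 615, - 608,-472, - 397, - 289/2,65,173, 329, 340, 385, 606, 614.82]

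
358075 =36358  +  321717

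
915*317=290055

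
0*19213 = 0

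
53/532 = 53/532=0.10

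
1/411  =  1/411 = 0.00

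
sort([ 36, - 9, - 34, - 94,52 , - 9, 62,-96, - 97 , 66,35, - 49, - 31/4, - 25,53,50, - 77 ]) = [ - 97, - 96,  -  94, - 77, - 49, - 34,-25, - 9, - 9, - 31/4,35, 36,50,52,53, 62,  66]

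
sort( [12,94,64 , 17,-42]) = [ - 42,12,17,  64 , 94]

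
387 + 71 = 458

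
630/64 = 315/32 = 9.84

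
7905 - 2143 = 5762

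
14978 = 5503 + 9475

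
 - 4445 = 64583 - 69028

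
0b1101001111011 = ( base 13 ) 3116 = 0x1a7b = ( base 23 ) cih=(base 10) 6779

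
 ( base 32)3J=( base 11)A5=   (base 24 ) 4j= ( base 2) 1110011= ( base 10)115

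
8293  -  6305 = 1988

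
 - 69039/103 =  - 69039/103   =  - 670.28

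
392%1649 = 392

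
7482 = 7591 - 109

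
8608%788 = 728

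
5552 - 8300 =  - 2748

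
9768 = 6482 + 3286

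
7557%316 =289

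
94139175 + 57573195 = 151712370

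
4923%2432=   59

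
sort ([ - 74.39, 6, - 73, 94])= [ - 74.39, - 73, 6,  94]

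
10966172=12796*857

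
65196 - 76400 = - 11204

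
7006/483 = 14+244/483 = 14.51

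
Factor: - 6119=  - 29^1 * 211^1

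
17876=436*41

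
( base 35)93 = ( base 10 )318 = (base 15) 163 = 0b100111110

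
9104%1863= 1652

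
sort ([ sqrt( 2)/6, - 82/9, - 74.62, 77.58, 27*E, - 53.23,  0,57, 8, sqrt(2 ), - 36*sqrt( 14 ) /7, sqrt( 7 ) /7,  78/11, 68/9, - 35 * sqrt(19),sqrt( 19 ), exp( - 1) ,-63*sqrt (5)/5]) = [ - 35*sqrt ( 19), - 74.62 , - 53.23, - 63*sqrt( 5 ) /5 , - 36*sqrt(14)/7, - 82/9, 0, sqrt( 2) /6, exp(-1 ),sqrt (7)/7, sqrt(2), sqrt(19 ), 78/11,68/9, 8,57,27 *E,  77.58]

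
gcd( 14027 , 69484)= 1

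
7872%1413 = 807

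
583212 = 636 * 917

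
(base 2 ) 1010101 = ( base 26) 37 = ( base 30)2P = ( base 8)125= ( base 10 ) 85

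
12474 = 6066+6408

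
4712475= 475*9921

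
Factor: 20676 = 2^2*3^1*1723^1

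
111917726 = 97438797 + 14478929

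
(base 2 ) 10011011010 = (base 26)1lk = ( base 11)A2A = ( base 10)1242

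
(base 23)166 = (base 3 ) 220221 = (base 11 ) 562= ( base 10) 673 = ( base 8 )1241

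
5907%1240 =947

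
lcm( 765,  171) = 14535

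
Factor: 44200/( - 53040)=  - 5/6 = - 2^( - 1 ) * 3^( - 1 )*5^1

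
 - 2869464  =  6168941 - 9038405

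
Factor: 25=5^2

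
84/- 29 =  - 84/29 =- 2.90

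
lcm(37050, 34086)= 852150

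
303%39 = 30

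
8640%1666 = 310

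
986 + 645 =1631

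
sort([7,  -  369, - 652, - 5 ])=[ - 652, - 369, - 5 , 7 ] 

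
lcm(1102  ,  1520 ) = 44080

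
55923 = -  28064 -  - 83987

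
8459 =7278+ 1181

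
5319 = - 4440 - -9759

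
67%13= 2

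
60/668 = 15/167 = 0.09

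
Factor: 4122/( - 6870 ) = - 3/5 = - 3^1 * 5^( - 1 ) 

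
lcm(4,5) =20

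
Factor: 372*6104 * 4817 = 2^5*3^1*7^1*31^1*109^1 * 4817^1 =10937904096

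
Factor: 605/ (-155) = -121/31 = - 11^2*31^(  -  1)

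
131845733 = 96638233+35207500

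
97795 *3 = 293385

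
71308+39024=110332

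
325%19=2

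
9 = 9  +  0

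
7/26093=7/26093= 0.00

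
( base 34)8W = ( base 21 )ea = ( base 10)304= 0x130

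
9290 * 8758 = 81361820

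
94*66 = 6204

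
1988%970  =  48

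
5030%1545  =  395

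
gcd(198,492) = 6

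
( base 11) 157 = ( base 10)183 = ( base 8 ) 267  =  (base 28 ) 6f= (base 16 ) b7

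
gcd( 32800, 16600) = 200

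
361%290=71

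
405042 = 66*6137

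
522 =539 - 17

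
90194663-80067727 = 10126936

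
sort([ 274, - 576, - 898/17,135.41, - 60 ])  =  [ - 576,- 60, - 898/17, 135.41,274 ]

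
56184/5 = 56184/5 = 11236.80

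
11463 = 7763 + 3700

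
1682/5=336 + 2/5 = 336.40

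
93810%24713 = 19671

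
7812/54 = 144+2/3 = 144.67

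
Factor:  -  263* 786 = -2^1*3^1 * 131^1 * 263^1 = - 206718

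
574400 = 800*718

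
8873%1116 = 1061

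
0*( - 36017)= 0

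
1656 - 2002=  -  346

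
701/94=7 + 43/94 = 7.46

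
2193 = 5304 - 3111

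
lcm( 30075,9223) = 691725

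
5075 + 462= 5537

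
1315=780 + 535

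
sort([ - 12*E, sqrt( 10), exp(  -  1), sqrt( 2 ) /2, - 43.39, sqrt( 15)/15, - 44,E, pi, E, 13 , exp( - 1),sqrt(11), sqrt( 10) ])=[ - 44,-43.39, - 12 *E, sqrt( 15) /15, exp ( - 1 ),exp( - 1), sqrt( 2 ) /2, E, E, pi, sqrt( 10), sqrt( 10), sqrt(11), 13 ]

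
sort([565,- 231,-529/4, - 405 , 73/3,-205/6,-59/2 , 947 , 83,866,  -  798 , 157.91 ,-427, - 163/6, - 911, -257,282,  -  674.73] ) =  [ - 911, - 798,  -  674.73 , - 427,-405,  -  257,  -  231 , - 529/4,-205/6,  -  59/2,  -  163/6,73/3,83, 157.91,282, 565, 866, 947 ]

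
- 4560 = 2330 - 6890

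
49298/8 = 24649/4 = 6162.25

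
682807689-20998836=661808853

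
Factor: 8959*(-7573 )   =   - 17^2* 31^1* 7573^1=-67846507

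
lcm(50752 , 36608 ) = 2233088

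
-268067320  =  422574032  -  690641352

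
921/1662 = 307/554 = 0.55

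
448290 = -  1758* (  -  255 )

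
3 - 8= - 5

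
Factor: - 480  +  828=348 =2^2 * 3^1  *  29^1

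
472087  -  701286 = -229199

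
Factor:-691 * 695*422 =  - 202663390 = - 2^1*5^1*139^1*211^1*691^1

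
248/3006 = 124/1503 =0.08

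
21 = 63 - 42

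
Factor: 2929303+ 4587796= 113^1*66523^1 = 7517099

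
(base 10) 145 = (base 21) 6J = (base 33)4d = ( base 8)221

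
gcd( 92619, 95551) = 1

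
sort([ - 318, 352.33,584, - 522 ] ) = [ -522, - 318,352.33,  584]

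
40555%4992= 619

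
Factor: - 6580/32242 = - 10/49  =  - 2^1*5^1 * 7^(-2)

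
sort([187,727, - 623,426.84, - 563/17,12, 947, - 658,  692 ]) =[ - 658, - 623,-563/17, 12, 187 , 426.84,  692,727,947 ] 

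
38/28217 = 38/28217 = 0.00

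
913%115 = 108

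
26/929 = 26/929 = 0.03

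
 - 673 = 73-746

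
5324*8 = 42592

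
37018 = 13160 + 23858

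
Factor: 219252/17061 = 2^2*47^( - 1)*151^1  =  604/47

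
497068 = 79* 6292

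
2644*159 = 420396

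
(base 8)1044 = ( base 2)1000100100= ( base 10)548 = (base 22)12k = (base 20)178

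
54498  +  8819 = 63317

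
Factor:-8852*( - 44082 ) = 2^3 * 3^2 *31^1*79^1 * 2213^1= 390213864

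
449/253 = 449/253 = 1.77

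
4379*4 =17516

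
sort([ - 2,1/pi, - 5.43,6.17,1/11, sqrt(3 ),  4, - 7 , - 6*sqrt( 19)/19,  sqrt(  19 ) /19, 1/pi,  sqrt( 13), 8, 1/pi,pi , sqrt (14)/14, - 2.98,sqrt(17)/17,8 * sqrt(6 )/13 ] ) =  [ - 7,-5.43,-2.98, - 2,-6*sqrt(19)/19 , 1/11,  sqrt(19) /19,sqrt( 17 ) /17,sqrt( 14) /14,1/pi, 1/pi,1/pi , 8*sqrt( 6)/13,sqrt ( 3 ),  pi, sqrt( 13 ),  4, 6.17, 8 ] 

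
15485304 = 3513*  4408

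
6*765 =4590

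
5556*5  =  27780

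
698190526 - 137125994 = 561064532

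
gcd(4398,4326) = 6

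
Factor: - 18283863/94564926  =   - 2^( - 1)*3^( - 1)*13^1*468817^1*5253607^( - 1)  =  - 6094621/31521642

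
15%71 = 15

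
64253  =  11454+52799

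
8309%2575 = 584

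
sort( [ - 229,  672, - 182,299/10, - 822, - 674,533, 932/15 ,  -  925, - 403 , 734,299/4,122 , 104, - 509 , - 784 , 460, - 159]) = [ - 925, - 822, - 784, - 674,  -  509, - 403 , - 229,- 182, - 159,299/10, 932/15,  299/4 , 104, 122, 460, 533, 672, 734 ]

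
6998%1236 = 818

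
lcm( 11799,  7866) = 23598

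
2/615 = 2/615= 0.00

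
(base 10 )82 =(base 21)3j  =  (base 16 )52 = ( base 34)2E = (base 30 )2m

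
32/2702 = 16/1351 =0.01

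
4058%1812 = 434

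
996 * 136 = 135456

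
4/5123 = 4/5123 = 0.00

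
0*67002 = 0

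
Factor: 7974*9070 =2^2* 3^2*5^1*443^1*907^1=72324180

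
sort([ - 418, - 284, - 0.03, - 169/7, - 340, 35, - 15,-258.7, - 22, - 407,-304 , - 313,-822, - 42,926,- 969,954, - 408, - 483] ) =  [ - 969, - 822, - 483,-418, - 408,  -  407,-340, - 313 , -304,  -  284, - 258.7, - 42, - 169/7, - 22, - 15, - 0.03,35, 926,954 ]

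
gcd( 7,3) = 1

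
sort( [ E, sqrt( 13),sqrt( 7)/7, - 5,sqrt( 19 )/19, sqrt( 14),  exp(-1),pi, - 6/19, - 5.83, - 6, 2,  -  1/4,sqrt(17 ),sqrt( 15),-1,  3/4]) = [ - 6, - 5.83, - 5, - 1, - 6/19 , - 1/4, sqrt( 19 )/19,exp( - 1),sqrt (7) /7 , 3/4,  2, E,pi, sqrt( 13 ), sqrt( 14),sqrt( 15) , sqrt( 17 )]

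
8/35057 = 8/35057 = 0.00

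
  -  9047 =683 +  - 9730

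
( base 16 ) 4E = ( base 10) 78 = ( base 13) 60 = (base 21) 3F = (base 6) 210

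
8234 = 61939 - 53705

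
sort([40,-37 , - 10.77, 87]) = [ - 37 , - 10.77, 40,  87 ]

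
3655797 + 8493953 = 12149750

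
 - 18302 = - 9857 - 8445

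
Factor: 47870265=3^1*5^1*3191351^1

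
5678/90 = 2839/45 = 63.09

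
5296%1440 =976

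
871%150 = 121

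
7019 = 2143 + 4876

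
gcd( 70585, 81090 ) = 5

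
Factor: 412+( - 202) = 210  =  2^1*3^1*5^1*7^1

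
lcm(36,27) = 108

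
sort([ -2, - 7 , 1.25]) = [ - 7, - 2,1.25]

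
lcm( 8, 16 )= 16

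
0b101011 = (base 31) 1C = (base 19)25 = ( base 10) 43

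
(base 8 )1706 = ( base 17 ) 35E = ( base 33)T9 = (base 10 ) 966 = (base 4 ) 33012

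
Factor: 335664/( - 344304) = - 3^1*7^1 * 37^1*797^(-1) = - 777/797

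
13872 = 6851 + 7021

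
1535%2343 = 1535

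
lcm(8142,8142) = 8142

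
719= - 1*( - 719 )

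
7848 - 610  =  7238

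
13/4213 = 13/4213= 0.00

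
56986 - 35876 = 21110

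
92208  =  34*2712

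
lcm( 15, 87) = 435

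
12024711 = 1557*7723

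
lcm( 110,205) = 4510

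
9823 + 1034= 10857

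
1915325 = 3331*575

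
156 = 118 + 38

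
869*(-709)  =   - 616121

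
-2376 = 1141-3517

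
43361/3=14453 + 2/3  =  14453.67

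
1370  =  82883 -81513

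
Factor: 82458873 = 3^2 * 7^1*241^1*5431^1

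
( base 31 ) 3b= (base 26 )40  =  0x68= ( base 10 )104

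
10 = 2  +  8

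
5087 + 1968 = 7055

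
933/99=9 + 14/33= 9.42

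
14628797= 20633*709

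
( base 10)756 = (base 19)21f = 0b1011110100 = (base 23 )19k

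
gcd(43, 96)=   1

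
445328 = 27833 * 16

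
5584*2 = 11168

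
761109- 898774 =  - 137665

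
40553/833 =48 + 569/833=   48.68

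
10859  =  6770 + 4089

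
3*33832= 101496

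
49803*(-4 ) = -199212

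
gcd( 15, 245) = 5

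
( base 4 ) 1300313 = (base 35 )5vd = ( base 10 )7223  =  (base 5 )212343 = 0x1c37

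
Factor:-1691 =-19^1*89^1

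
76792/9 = 76792/9 = 8532.44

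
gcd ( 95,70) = 5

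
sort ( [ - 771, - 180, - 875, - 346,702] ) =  [ - 875,- 771, - 346, - 180,  702] 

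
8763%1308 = 915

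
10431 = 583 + 9848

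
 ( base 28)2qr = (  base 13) 1099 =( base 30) 2hd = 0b100100010011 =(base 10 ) 2323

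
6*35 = 210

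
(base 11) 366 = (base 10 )435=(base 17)18a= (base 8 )663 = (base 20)11F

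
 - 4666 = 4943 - 9609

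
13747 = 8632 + 5115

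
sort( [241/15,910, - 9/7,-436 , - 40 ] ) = [  -  436, - 40, - 9/7, 241/15,910] 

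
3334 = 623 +2711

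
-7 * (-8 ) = 56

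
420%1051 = 420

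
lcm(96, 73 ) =7008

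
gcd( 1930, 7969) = 1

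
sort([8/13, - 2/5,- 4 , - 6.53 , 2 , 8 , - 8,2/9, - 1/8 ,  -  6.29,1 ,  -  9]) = [ - 9, -8, - 6.53, - 6.29, - 4, - 2/5 , - 1/8,2/9,8/13, 1, 2, 8]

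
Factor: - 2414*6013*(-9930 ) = 144137743260 = 2^2*3^1*5^1*7^1*17^1*71^1*331^1*859^1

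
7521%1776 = 417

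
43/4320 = 43/4320 = 0.01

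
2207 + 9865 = 12072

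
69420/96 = 723 +1/8=723.12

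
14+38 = 52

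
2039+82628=84667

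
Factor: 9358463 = 97^1*96479^1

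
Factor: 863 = 863^1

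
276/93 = 92/31 = 2.97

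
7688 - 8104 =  - 416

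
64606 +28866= 93472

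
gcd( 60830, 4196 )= 2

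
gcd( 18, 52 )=2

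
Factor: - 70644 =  - 2^2*3^1*7^1*29^2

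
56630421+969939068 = 1026569489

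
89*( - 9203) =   -  819067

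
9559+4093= 13652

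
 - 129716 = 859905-989621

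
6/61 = 6/61 = 0.10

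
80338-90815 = - 10477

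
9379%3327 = 2725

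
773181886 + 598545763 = 1371727649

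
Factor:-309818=-2^1*97^1 * 1597^1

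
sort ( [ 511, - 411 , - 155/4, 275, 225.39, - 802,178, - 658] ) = [ - 802,  -  658, - 411, - 155/4,178, 225.39, 275, 511 ] 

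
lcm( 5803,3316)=23212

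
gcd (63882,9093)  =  21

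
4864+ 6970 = 11834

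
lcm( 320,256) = 1280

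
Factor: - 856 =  - 2^3*107^1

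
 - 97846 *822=-80429412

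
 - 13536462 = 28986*( - 467 ) 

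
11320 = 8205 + 3115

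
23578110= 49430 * 477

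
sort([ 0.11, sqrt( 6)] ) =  [0.11,sqrt (6)] 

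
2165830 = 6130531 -3964701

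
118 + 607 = 725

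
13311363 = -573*(-23231 )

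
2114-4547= -2433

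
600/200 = 3 = 3.00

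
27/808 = 27/808 =0.03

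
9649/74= 9649/74 = 130.39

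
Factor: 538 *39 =2^1*3^1 * 13^1* 269^1 = 20982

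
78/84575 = 78/84575=0.00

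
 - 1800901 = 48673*(  -  37 )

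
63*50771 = 3198573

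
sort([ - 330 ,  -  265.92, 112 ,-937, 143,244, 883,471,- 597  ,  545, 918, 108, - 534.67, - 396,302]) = [ - 937, - 597, - 534.67, - 396,- 330 , - 265.92, 108,112,143,  244, 302 , 471,545, 883, 918] 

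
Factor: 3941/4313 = 7^1* 19^(  -  1)*227^( - 1 )* 563^1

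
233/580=233/580  =  0.40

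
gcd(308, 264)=44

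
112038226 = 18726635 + 93311591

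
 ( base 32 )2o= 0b1011000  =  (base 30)2S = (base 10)88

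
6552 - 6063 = 489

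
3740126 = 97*38558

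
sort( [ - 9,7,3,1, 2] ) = [ - 9,1 , 2,3,7]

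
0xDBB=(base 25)5ff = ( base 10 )3515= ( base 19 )9E0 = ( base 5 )103030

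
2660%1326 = 8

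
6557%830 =747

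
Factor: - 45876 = -2^2 * 3^1*3823^1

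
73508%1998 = 1580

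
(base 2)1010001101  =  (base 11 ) 544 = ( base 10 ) 653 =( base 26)p3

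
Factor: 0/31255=0= 0^1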